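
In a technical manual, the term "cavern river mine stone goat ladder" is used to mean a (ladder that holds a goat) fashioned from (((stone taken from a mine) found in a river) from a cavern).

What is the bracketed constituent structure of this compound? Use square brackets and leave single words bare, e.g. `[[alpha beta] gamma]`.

[[cavern [river [mine stone]]] [goat ladder]]

At the top level: head "ladder" (specifically "goat ladder"); modifier "cavern river mine stone".
Within "cavern river mine stone", the head is "stone" (specifically "river mine stone") and the modifier is "cavern".
Within "river mine stone", the head is "stone" (specifically "mine stone") and the modifier is "river".
Within "mine stone", the head is "stone" and the modifier is "mine".
Within "goat ladder", the head is "ladder" and the modifier is "goat".
Putting it together: [[cavern [river [mine stone]]] [goat ladder]].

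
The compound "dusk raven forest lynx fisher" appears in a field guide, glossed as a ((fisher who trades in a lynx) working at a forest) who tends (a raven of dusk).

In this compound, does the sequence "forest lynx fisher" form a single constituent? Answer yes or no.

yes

The paraphrase groups the words so that "forest lynx fisher" is one unit: it corresponds to a single parenthesized sub-phrase.
The full structure is [[dusk raven] [forest [lynx fisher]]], in which [forest lynx fisher] is a constituent.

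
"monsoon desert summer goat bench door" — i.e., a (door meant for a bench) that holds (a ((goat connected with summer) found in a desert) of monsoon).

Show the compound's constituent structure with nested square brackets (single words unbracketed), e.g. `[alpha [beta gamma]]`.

The outermost head in the paraphrase is "door" (specifically "bench door"), modified by "monsoon desert summer goat".
Within "monsoon desert summer goat", the head is "goat" (specifically "desert summer goat") and the modifier is "monsoon".
Within "desert summer goat", the head is "goat" (specifically "summer goat") and the modifier is "desert".
Within "summer goat", the head is "goat" and the modifier is "summer".
Within "bench door", the head is "door" and the modifier is "bench".
Assembled: [[monsoon [desert [summer goat]]] [bench door]].

[[monsoon [desert [summer goat]]] [bench door]]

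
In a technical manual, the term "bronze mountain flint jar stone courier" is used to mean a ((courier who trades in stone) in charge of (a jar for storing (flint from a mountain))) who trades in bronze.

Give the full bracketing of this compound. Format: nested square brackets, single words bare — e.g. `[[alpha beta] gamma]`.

[bronze [[[mountain flint] jar] [stone courier]]]

Overall it is a kind of courier (specifically "mountain flint jar stone courier"); the modifier is "bronze".
"mountain flint jar stone courier" → head "courier" (specifically "stone courier"), modifier "mountain flint jar".
"mountain flint jar" → head "jar", modifier "mountain flint".
"mountain flint" → head "flint", modifier "mountain".
"stone courier" → head "courier", modifier "stone".
Assembled: [bronze [[[mountain flint] jar] [stone courier]]].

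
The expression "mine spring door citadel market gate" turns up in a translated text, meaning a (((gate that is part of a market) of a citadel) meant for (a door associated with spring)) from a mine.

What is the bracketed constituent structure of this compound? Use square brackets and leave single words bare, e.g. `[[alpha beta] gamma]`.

[mine [[spring door] [citadel [market gate]]]]

Overall it is a kind of gate (specifically "spring door citadel market gate"); the modifier is "mine".
Within "spring door citadel market gate", the head is "gate" (specifically "citadel market gate") and the modifier is "spring door".
Within "spring door", the head is "door" and the modifier is "spring".
Within "citadel market gate", the head is "gate" (specifically "market gate") and the modifier is "citadel".
Within "market gate", the head is "gate" and the modifier is "market".
So the structure is [mine [[spring door] [citadel [market gate]]]].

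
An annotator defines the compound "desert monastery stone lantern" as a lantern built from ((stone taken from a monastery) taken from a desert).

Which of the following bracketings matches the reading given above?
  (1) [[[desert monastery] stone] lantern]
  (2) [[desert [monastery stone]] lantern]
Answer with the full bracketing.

The paraphrase's head is the "lantern" part ("lantern"); its modifier is "desert monastery stone".
That top-level split, carried through the inner groups, gives [[desert [monastery stone]] lantern].

[[desert [monastery stone]] lantern]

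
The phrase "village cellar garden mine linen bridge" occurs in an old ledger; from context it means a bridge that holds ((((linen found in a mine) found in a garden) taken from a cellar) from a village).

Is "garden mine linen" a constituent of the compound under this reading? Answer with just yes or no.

yes

The paraphrase groups the words so that "garden mine linen" is one unit: it corresponds to a single parenthesized sub-phrase.
The full structure is [[village [cellar [garden [mine linen]]]] bridge], in which [garden mine linen] is a constituent.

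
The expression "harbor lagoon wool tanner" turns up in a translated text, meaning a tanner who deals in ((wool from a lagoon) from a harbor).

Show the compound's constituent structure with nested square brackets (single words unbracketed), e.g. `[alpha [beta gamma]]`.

Overall it is a kind of tanner; the modifier is "harbor lagoon wool".
Inside "harbor lagoon wool": head "wool" (specifically "lagoon wool"), modifier "harbor".
Inside "lagoon wool": head "wool", modifier "lagoon".
Putting it together: [[harbor [lagoon wool]] tanner].

[[harbor [lagoon wool]] tanner]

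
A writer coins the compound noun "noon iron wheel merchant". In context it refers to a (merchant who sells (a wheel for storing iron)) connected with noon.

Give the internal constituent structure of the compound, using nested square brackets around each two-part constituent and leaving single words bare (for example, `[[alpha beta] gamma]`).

The outermost head in the paraphrase is "merchant" (specifically "iron wheel merchant"), modified by "noon".
Inside "iron wheel merchant": head "merchant", modifier "iron wheel".
Inside "iron wheel": head "wheel", modifier "iron".
So the structure is [noon [[iron wheel] merchant]].

[noon [[iron wheel] merchant]]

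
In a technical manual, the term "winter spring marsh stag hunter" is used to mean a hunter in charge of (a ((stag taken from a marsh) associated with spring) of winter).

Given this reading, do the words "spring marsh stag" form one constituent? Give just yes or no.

yes

The paraphrase groups the words so that "spring marsh stag" is one unit: it corresponds to a single parenthesized sub-phrase.
The full structure is [[winter [spring [marsh stag]]] hunter], in which [spring marsh stag] is a constituent.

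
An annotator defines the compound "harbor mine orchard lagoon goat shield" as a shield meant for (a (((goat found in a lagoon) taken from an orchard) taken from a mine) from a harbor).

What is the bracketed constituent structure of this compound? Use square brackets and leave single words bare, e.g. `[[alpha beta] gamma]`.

[[harbor [mine [orchard [lagoon goat]]]] shield]

Overall it is a kind of shield; the modifier is "harbor mine orchard lagoon goat".
Within "harbor mine orchard lagoon goat", the head is "goat" (specifically "mine orchard lagoon goat") and the modifier is "harbor".
Within "mine orchard lagoon goat", the head is "goat" (specifically "orchard lagoon goat") and the modifier is "mine".
Within "orchard lagoon goat", the head is "goat" (specifically "lagoon goat") and the modifier is "orchard".
Within "lagoon goat", the head is "goat" and the modifier is "lagoon".
Putting it together: [[harbor [mine [orchard [lagoon goat]]]] shield].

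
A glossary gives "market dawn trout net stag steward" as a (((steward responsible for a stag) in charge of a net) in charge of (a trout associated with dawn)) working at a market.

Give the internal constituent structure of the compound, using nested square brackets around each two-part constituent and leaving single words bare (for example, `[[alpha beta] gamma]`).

At the top level: head "steward" (specifically "dawn trout net stag steward"); modifier "market".
Within "dawn trout net stag steward", the head is "steward" (specifically "net stag steward") and the modifier is "dawn trout".
Within "dawn trout", the head is "trout" and the modifier is "dawn".
Within "net stag steward", the head is "steward" (specifically "stag steward") and the modifier is "net".
Within "stag steward", the head is "steward" and the modifier is "stag".
Putting it together: [market [[dawn trout] [net [stag steward]]]].

[market [[dawn trout] [net [stag steward]]]]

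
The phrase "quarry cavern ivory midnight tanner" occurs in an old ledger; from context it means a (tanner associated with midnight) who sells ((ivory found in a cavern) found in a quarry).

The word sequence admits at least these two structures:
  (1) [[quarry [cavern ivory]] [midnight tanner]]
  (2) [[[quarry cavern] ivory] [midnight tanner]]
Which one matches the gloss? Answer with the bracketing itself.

[[quarry [cavern ivory]] [midnight tanner]]

The paraphrase's head is the "tanner" part ("midnight tanner"); its modifier is "quarry cavern ivory".
That top-level split, carried through the inner groups, gives [[quarry [cavern ivory]] [midnight tanner]].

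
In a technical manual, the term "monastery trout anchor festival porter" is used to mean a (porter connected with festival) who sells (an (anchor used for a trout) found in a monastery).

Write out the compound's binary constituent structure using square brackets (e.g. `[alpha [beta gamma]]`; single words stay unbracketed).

[[monastery [trout anchor]] [festival porter]]

At the top level: head "porter" (specifically "festival porter"); modifier "monastery trout anchor".
Inside "monastery trout anchor": head "anchor" (specifically "trout anchor"), modifier "monastery".
Inside "trout anchor": head "anchor", modifier "trout".
Inside "festival porter": head "porter", modifier "festival".
Assembled: [[monastery [trout anchor]] [festival porter]].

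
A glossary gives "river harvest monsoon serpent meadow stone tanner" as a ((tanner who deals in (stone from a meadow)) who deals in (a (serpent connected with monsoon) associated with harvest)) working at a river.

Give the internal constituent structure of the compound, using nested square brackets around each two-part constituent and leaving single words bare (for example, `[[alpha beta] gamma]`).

At the top level: head "tanner" (specifically "harvest monsoon serpent meadow stone tanner"); modifier "river".
Inside "harvest monsoon serpent meadow stone tanner": head "tanner" (specifically "meadow stone tanner"), modifier "harvest monsoon serpent".
Inside "harvest monsoon serpent": head "serpent" (specifically "monsoon serpent"), modifier "harvest".
Inside "monsoon serpent": head "serpent", modifier "monsoon".
Inside "meadow stone tanner": head "tanner", modifier "meadow stone".
Inside "meadow stone": head "stone", modifier "meadow".
Assembled: [river [[harvest [monsoon serpent]] [[meadow stone] tanner]]].

[river [[harvest [monsoon serpent]] [[meadow stone] tanner]]]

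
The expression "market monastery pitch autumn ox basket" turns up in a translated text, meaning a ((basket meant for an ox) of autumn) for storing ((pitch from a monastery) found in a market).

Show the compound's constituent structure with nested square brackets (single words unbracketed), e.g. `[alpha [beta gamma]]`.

[[market [monastery pitch]] [autumn [ox basket]]]

Whole compound: head "basket" (specifically "autumn ox basket"), modifier "market monastery pitch".
Within "market monastery pitch", the head is "pitch" (specifically "monastery pitch") and the modifier is "market".
Within "monastery pitch", the head is "pitch" and the modifier is "monastery".
Within "autumn ox basket", the head is "basket" (specifically "ox basket") and the modifier is "autumn".
Within "ox basket", the head is "basket" and the modifier is "ox".
Assembled: [[market [monastery pitch]] [autumn [ox basket]]].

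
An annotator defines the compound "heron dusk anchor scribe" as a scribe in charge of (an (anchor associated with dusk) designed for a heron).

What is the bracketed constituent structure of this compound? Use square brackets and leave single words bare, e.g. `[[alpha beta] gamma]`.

The outermost head in the paraphrase is "scribe", modified by "heron dusk anchor".
Inside "heron dusk anchor": head "anchor" (specifically "dusk anchor"), modifier "heron".
Inside "dusk anchor": head "anchor", modifier "dusk".
Putting it together: [[heron [dusk anchor]] scribe].

[[heron [dusk anchor]] scribe]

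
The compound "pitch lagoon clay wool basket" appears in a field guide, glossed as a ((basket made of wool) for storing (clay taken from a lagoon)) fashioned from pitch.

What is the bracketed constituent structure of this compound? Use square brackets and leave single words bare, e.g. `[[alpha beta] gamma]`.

[pitch [[lagoon clay] [wool basket]]]

At the top level: head "basket" (specifically "lagoon clay wool basket"); modifier "pitch".
Within "lagoon clay wool basket", the head is "basket" (specifically "wool basket") and the modifier is "lagoon clay".
Within "lagoon clay", the head is "clay" and the modifier is "lagoon".
Within "wool basket", the head is "basket" and the modifier is "wool".
Assembled: [pitch [[lagoon clay] [wool basket]]].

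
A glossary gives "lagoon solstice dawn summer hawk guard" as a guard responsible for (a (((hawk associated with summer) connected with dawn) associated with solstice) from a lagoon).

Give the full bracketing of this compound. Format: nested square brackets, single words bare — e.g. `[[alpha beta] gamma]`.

[[lagoon [solstice [dawn [summer hawk]]]] guard]

Overall it is a kind of guard; the modifier is "lagoon solstice dawn summer hawk".
"lagoon solstice dawn summer hawk" → head "hawk" (specifically "solstice dawn summer hawk"), modifier "lagoon".
"solstice dawn summer hawk" → head "hawk" (specifically "dawn summer hawk"), modifier "solstice".
"dawn summer hawk" → head "hawk" (specifically "summer hawk"), modifier "dawn".
"summer hawk" → head "hawk", modifier "summer".
So the structure is [[lagoon [solstice [dawn [summer hawk]]]] guard].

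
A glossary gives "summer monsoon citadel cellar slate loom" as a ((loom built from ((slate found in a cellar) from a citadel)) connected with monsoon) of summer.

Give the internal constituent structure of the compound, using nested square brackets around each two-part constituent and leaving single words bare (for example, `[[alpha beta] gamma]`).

The outermost head in the paraphrase is "loom" (specifically "monsoon citadel cellar slate loom"), modified by "summer".
Inside "monsoon citadel cellar slate loom": head "loom" (specifically "citadel cellar slate loom"), modifier "monsoon".
Inside "citadel cellar slate loom": head "loom", modifier "citadel cellar slate".
Inside "citadel cellar slate": head "slate" (specifically "cellar slate"), modifier "citadel".
Inside "cellar slate": head "slate", modifier "cellar".
Assembled: [summer [monsoon [[citadel [cellar slate]] loom]]].

[summer [monsoon [[citadel [cellar slate]] loom]]]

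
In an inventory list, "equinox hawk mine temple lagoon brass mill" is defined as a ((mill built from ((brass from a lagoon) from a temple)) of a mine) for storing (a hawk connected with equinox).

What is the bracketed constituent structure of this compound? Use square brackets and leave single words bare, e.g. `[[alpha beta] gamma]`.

The outermost head in the paraphrase is "mill" (specifically "mine temple lagoon brass mill"), modified by "equinox hawk".
Inside "equinox hawk": head "hawk", modifier "equinox".
Inside "mine temple lagoon brass mill": head "mill" (specifically "temple lagoon brass mill"), modifier "mine".
Inside "temple lagoon brass mill": head "mill", modifier "temple lagoon brass".
Inside "temple lagoon brass": head "brass" (specifically "lagoon brass"), modifier "temple".
Inside "lagoon brass": head "brass", modifier "lagoon".
So the structure is [[equinox hawk] [mine [[temple [lagoon brass]] mill]]].

[[equinox hawk] [mine [[temple [lagoon brass]] mill]]]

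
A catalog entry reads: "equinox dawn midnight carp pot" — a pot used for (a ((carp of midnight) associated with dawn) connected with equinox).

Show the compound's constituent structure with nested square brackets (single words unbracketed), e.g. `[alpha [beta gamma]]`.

At the top level: head "pot"; modifier "equinox dawn midnight carp".
Within "equinox dawn midnight carp", the head is "carp" (specifically "dawn midnight carp") and the modifier is "equinox".
Within "dawn midnight carp", the head is "carp" (specifically "midnight carp") and the modifier is "dawn".
Within "midnight carp", the head is "carp" and the modifier is "midnight".
Assembled: [[equinox [dawn [midnight carp]]] pot].

[[equinox [dawn [midnight carp]]] pot]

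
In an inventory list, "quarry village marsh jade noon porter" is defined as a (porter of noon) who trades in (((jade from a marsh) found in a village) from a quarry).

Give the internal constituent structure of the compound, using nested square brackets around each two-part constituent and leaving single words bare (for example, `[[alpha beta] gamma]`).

The outermost head in the paraphrase is "porter" (specifically "noon porter"), modified by "quarry village marsh jade".
"quarry village marsh jade" → head "jade" (specifically "village marsh jade"), modifier "quarry".
"village marsh jade" → head "jade" (specifically "marsh jade"), modifier "village".
"marsh jade" → head "jade", modifier "marsh".
"noon porter" → head "porter", modifier "noon".
So the structure is [[quarry [village [marsh jade]]] [noon porter]].

[[quarry [village [marsh jade]]] [noon porter]]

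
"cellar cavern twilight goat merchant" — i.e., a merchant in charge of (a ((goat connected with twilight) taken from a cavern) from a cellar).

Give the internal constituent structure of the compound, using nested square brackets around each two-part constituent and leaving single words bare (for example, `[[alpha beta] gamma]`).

The outermost head in the paraphrase is "merchant", modified by "cellar cavern twilight goat".
Inside "cellar cavern twilight goat": head "goat" (specifically "cavern twilight goat"), modifier "cellar".
Inside "cavern twilight goat": head "goat" (specifically "twilight goat"), modifier "cavern".
Inside "twilight goat": head "goat", modifier "twilight".
Putting it together: [[cellar [cavern [twilight goat]]] merchant].

[[cellar [cavern [twilight goat]]] merchant]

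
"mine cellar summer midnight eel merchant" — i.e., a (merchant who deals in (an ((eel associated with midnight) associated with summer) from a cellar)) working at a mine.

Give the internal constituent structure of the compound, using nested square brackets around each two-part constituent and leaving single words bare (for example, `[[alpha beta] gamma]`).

[mine [[cellar [summer [midnight eel]]] merchant]]

The outermost head in the paraphrase is "merchant" (specifically "cellar summer midnight eel merchant"), modified by "mine".
"cellar summer midnight eel merchant" → head "merchant", modifier "cellar summer midnight eel".
"cellar summer midnight eel" → head "eel" (specifically "summer midnight eel"), modifier "cellar".
"summer midnight eel" → head "eel" (specifically "midnight eel"), modifier "summer".
"midnight eel" → head "eel", modifier "midnight".
So the structure is [mine [[cellar [summer [midnight eel]]] merchant]].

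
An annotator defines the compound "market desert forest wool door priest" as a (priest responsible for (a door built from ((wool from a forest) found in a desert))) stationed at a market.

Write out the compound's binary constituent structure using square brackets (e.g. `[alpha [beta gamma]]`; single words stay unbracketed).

[market [[[desert [forest wool]] door] priest]]

The outermost head in the paraphrase is "priest" (specifically "desert forest wool door priest"), modified by "market".
Within "desert forest wool door priest", the head is "priest" and the modifier is "desert forest wool door".
Within "desert forest wool door", the head is "door" and the modifier is "desert forest wool".
Within "desert forest wool", the head is "wool" (specifically "forest wool") and the modifier is "desert".
Within "forest wool", the head is "wool" and the modifier is "forest".
So the structure is [market [[[desert [forest wool]] door] priest]].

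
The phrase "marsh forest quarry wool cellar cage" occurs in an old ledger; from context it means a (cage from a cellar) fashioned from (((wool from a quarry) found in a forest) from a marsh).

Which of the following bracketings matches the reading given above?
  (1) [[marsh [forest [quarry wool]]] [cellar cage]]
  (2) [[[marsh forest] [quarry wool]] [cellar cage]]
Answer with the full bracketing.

[[marsh [forest [quarry wool]]] [cellar cage]]

The paraphrase's head is the "cage" part ("cellar cage"); its modifier is "marsh forest quarry wool".
That top-level split, carried through the inner groups, gives [[marsh [forest [quarry wool]]] [cellar cage]].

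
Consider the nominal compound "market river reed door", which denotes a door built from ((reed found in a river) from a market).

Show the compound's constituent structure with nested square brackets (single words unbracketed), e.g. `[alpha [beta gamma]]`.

[[market [river reed]] door]

At the top level: head "door"; modifier "market river reed".
Inside "market river reed": head "reed" (specifically "river reed"), modifier "market".
Inside "river reed": head "reed", modifier "river".
Assembled: [[market [river reed]] door].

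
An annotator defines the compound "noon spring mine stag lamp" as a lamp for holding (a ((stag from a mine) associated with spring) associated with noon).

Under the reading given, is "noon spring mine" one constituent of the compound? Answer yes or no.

no

The top-level split is [noon spring mine stag] [lamp]; the full structure is [[noon [spring [mine stag]]] lamp].
"noon spring mine" straddles a constituent boundary, so it is not a single unit.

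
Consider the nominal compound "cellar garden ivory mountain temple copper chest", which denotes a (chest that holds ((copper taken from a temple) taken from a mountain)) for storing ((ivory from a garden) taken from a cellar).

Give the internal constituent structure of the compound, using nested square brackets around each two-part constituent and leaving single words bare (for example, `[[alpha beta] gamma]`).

Overall it is a kind of chest (specifically "mountain temple copper chest"); the modifier is "cellar garden ivory".
Inside "cellar garden ivory": head "ivory" (specifically "garden ivory"), modifier "cellar".
Inside "garden ivory": head "ivory", modifier "garden".
Inside "mountain temple copper chest": head "chest", modifier "mountain temple copper".
Inside "mountain temple copper": head "copper" (specifically "temple copper"), modifier "mountain".
Inside "temple copper": head "copper", modifier "temple".
So the structure is [[cellar [garden ivory]] [[mountain [temple copper]] chest]].

[[cellar [garden ivory]] [[mountain [temple copper]] chest]]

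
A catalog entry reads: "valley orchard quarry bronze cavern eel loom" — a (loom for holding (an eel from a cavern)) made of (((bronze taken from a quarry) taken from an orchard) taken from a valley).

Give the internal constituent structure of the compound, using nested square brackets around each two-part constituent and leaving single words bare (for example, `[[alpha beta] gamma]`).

The outermost head in the paraphrase is "loom" (specifically "cavern eel loom"), modified by "valley orchard quarry bronze".
Inside "valley orchard quarry bronze": head "bronze" (specifically "orchard quarry bronze"), modifier "valley".
Inside "orchard quarry bronze": head "bronze" (specifically "quarry bronze"), modifier "orchard".
Inside "quarry bronze": head "bronze", modifier "quarry".
Inside "cavern eel loom": head "loom", modifier "cavern eel".
Inside "cavern eel": head "eel", modifier "cavern".
Putting it together: [[valley [orchard [quarry bronze]]] [[cavern eel] loom]].

[[valley [orchard [quarry bronze]]] [[cavern eel] loom]]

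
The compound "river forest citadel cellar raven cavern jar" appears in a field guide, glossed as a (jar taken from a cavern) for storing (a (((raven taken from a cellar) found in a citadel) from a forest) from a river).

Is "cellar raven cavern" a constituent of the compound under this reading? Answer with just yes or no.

The top-level split is [river forest citadel cellar raven] [cavern jar]; the full structure is [[river [forest [citadel [cellar raven]]]] [cavern jar]].
"cellar raven cavern" straddles a constituent boundary, so it is not a single unit.

no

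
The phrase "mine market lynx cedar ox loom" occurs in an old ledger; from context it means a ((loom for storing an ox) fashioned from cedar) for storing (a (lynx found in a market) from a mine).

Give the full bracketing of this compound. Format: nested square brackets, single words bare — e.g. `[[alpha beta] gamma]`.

Whole compound: head "loom" (specifically "cedar ox loom"), modifier "mine market lynx".
Within "mine market lynx", the head is "lynx" (specifically "market lynx") and the modifier is "mine".
Within "market lynx", the head is "lynx" and the modifier is "market".
Within "cedar ox loom", the head is "loom" (specifically "ox loom") and the modifier is "cedar".
Within "ox loom", the head is "loom" and the modifier is "ox".
Assembled: [[mine [market lynx]] [cedar [ox loom]]].

[[mine [market lynx]] [cedar [ox loom]]]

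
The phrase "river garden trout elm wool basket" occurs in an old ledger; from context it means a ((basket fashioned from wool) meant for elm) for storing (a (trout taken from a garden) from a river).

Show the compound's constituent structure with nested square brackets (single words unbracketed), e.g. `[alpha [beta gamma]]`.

[[river [garden trout]] [elm [wool basket]]]

The outermost head in the paraphrase is "basket" (specifically "elm wool basket"), modified by "river garden trout".
Inside "river garden trout": head "trout" (specifically "garden trout"), modifier "river".
Inside "garden trout": head "trout", modifier "garden".
Inside "elm wool basket": head "basket" (specifically "wool basket"), modifier "elm".
Inside "wool basket": head "basket", modifier "wool".
Assembled: [[river [garden trout]] [elm [wool basket]]].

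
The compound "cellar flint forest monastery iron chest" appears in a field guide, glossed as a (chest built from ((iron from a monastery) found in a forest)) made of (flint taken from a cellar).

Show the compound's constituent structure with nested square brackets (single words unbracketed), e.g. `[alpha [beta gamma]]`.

At the top level: head "chest" (specifically "forest monastery iron chest"); modifier "cellar flint".
Within "cellar flint", the head is "flint" and the modifier is "cellar".
Within "forest monastery iron chest", the head is "chest" and the modifier is "forest monastery iron".
Within "forest monastery iron", the head is "iron" (specifically "monastery iron") and the modifier is "forest".
Within "monastery iron", the head is "iron" and the modifier is "monastery".
Putting it together: [[cellar flint] [[forest [monastery iron]] chest]].

[[cellar flint] [[forest [monastery iron]] chest]]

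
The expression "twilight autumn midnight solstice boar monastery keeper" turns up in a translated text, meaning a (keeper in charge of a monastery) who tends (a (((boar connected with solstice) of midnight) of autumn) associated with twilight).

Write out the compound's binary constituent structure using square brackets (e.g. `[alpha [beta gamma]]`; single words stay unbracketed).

At the top level: head "keeper" (specifically "monastery keeper"); modifier "twilight autumn midnight solstice boar".
Within "twilight autumn midnight solstice boar", the head is "boar" (specifically "autumn midnight solstice boar") and the modifier is "twilight".
Within "autumn midnight solstice boar", the head is "boar" (specifically "midnight solstice boar") and the modifier is "autumn".
Within "midnight solstice boar", the head is "boar" (specifically "solstice boar") and the modifier is "midnight".
Within "solstice boar", the head is "boar" and the modifier is "solstice".
Within "monastery keeper", the head is "keeper" and the modifier is "monastery".
Assembled: [[twilight [autumn [midnight [solstice boar]]]] [monastery keeper]].

[[twilight [autumn [midnight [solstice boar]]]] [monastery keeper]]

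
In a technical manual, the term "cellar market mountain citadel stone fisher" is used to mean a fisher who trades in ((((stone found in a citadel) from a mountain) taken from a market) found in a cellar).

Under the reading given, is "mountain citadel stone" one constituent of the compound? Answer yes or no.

The paraphrase groups the words so that "mountain citadel stone" is one unit: it corresponds to a single parenthesized sub-phrase.
The full structure is [[cellar [market [mountain [citadel stone]]]] fisher], in which [mountain citadel stone] is a constituent.

yes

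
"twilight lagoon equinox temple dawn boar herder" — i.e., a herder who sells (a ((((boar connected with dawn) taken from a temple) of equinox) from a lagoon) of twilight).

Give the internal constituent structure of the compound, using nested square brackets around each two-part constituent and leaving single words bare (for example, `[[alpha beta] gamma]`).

Whole compound: head "herder", modifier "twilight lagoon equinox temple dawn boar".
Within "twilight lagoon equinox temple dawn boar", the head is "boar" (specifically "lagoon equinox temple dawn boar") and the modifier is "twilight".
Within "lagoon equinox temple dawn boar", the head is "boar" (specifically "equinox temple dawn boar") and the modifier is "lagoon".
Within "equinox temple dawn boar", the head is "boar" (specifically "temple dawn boar") and the modifier is "equinox".
Within "temple dawn boar", the head is "boar" (specifically "dawn boar") and the modifier is "temple".
Within "dawn boar", the head is "boar" and the modifier is "dawn".
Assembled: [[twilight [lagoon [equinox [temple [dawn boar]]]]] herder].

[[twilight [lagoon [equinox [temple [dawn boar]]]]] herder]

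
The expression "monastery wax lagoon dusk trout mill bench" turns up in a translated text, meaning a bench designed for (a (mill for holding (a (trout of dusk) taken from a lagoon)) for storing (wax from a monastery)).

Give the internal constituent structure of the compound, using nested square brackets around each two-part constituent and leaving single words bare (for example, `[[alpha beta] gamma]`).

[[[monastery wax] [[lagoon [dusk trout]] mill]] bench]

Whole compound: head "bench", modifier "monastery wax lagoon dusk trout mill".
"monastery wax lagoon dusk trout mill" → head "mill" (specifically "lagoon dusk trout mill"), modifier "monastery wax".
"monastery wax" → head "wax", modifier "monastery".
"lagoon dusk trout mill" → head "mill", modifier "lagoon dusk trout".
"lagoon dusk trout" → head "trout" (specifically "dusk trout"), modifier "lagoon".
"dusk trout" → head "trout", modifier "dusk".
Putting it together: [[[monastery wax] [[lagoon [dusk trout]] mill]] bench].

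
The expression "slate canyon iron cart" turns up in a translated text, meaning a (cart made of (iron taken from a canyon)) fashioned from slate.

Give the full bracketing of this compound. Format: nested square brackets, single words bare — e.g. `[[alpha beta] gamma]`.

Overall it is a kind of cart (specifically "canyon iron cart"); the modifier is "slate".
Inside "canyon iron cart": head "cart", modifier "canyon iron".
Inside "canyon iron": head "iron", modifier "canyon".
Assembled: [slate [[canyon iron] cart]].

[slate [[canyon iron] cart]]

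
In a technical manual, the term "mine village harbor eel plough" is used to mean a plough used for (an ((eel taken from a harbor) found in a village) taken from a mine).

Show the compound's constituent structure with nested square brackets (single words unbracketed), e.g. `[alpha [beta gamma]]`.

Whole compound: head "plough", modifier "mine village harbor eel".
Within "mine village harbor eel", the head is "eel" (specifically "village harbor eel") and the modifier is "mine".
Within "village harbor eel", the head is "eel" (specifically "harbor eel") and the modifier is "village".
Within "harbor eel", the head is "eel" and the modifier is "harbor".
So the structure is [[mine [village [harbor eel]]] plough].

[[mine [village [harbor eel]]] plough]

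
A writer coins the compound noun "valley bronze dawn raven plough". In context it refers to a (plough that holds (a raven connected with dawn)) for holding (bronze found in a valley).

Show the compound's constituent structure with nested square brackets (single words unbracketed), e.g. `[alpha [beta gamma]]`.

At the top level: head "plough" (specifically "dawn raven plough"); modifier "valley bronze".
Inside "valley bronze": head "bronze", modifier "valley".
Inside "dawn raven plough": head "plough", modifier "dawn raven".
Inside "dawn raven": head "raven", modifier "dawn".
Assembled: [[valley bronze] [[dawn raven] plough]].

[[valley bronze] [[dawn raven] plough]]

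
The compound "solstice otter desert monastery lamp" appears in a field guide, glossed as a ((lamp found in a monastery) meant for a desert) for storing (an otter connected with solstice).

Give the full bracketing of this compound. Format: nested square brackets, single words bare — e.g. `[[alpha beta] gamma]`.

Whole compound: head "lamp" (specifically "desert monastery lamp"), modifier "solstice otter".
"solstice otter" → head "otter", modifier "solstice".
"desert monastery lamp" → head "lamp" (specifically "monastery lamp"), modifier "desert".
"monastery lamp" → head "lamp", modifier "monastery".
Putting it together: [[solstice otter] [desert [monastery lamp]]].

[[solstice otter] [desert [monastery lamp]]]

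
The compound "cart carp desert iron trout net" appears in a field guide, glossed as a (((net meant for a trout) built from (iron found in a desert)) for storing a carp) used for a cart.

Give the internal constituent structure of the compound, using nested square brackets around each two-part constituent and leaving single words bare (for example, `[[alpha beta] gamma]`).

[cart [carp [[desert iron] [trout net]]]]

Overall it is a kind of net (specifically "carp desert iron trout net"); the modifier is "cart".
Within "carp desert iron trout net", the head is "net" (specifically "desert iron trout net") and the modifier is "carp".
Within "desert iron trout net", the head is "net" (specifically "trout net") and the modifier is "desert iron".
Within "desert iron", the head is "iron" and the modifier is "desert".
Within "trout net", the head is "net" and the modifier is "trout".
Putting it together: [cart [carp [[desert iron] [trout net]]]].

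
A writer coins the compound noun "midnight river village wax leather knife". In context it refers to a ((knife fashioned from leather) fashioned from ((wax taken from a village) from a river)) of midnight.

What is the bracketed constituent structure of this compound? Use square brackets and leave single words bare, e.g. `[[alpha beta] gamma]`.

At the top level: head "knife" (specifically "river village wax leather knife"); modifier "midnight".
Inside "river village wax leather knife": head "knife" (specifically "leather knife"), modifier "river village wax".
Inside "river village wax": head "wax" (specifically "village wax"), modifier "river".
Inside "village wax": head "wax", modifier "village".
Inside "leather knife": head "knife", modifier "leather".
Assembled: [midnight [[river [village wax]] [leather knife]]].

[midnight [[river [village wax]] [leather knife]]]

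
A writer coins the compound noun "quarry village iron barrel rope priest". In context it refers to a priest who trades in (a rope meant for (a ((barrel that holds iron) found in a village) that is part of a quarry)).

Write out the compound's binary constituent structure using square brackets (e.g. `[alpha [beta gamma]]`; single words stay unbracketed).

[[[quarry [village [iron barrel]]] rope] priest]

The outermost head in the paraphrase is "priest", modified by "quarry village iron barrel rope".
Inside "quarry village iron barrel rope": head "rope", modifier "quarry village iron barrel".
Inside "quarry village iron barrel": head "barrel" (specifically "village iron barrel"), modifier "quarry".
Inside "village iron barrel": head "barrel" (specifically "iron barrel"), modifier "village".
Inside "iron barrel": head "barrel", modifier "iron".
Assembled: [[[quarry [village [iron barrel]]] rope] priest].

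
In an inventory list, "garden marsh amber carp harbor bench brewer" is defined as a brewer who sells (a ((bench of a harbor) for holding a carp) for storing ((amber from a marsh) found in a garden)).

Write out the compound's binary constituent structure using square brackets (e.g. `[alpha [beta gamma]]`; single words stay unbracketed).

[[[garden [marsh amber]] [carp [harbor bench]]] brewer]

At the top level: head "brewer"; modifier "garden marsh amber carp harbor bench".
"garden marsh amber carp harbor bench" → head "bench" (specifically "carp harbor bench"), modifier "garden marsh amber".
"garden marsh amber" → head "amber" (specifically "marsh amber"), modifier "garden".
"marsh amber" → head "amber", modifier "marsh".
"carp harbor bench" → head "bench" (specifically "harbor bench"), modifier "carp".
"harbor bench" → head "bench", modifier "harbor".
Putting it together: [[[garden [marsh amber]] [carp [harbor bench]]] brewer].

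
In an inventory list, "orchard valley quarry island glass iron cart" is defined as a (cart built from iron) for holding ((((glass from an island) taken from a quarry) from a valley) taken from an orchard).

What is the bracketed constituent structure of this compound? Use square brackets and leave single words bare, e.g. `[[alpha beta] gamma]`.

[[orchard [valley [quarry [island glass]]]] [iron cart]]

Whole compound: head "cart" (specifically "iron cart"), modifier "orchard valley quarry island glass".
Inside "orchard valley quarry island glass": head "glass" (specifically "valley quarry island glass"), modifier "orchard".
Inside "valley quarry island glass": head "glass" (specifically "quarry island glass"), modifier "valley".
Inside "quarry island glass": head "glass" (specifically "island glass"), modifier "quarry".
Inside "island glass": head "glass", modifier "island".
Inside "iron cart": head "cart", modifier "iron".
Putting it together: [[orchard [valley [quarry [island glass]]]] [iron cart]].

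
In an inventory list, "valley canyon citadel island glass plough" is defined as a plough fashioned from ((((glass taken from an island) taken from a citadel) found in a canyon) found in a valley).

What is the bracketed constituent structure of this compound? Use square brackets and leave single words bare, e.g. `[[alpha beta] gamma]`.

At the top level: head "plough"; modifier "valley canyon citadel island glass".
"valley canyon citadel island glass" → head "glass" (specifically "canyon citadel island glass"), modifier "valley".
"canyon citadel island glass" → head "glass" (specifically "citadel island glass"), modifier "canyon".
"citadel island glass" → head "glass" (specifically "island glass"), modifier "citadel".
"island glass" → head "glass", modifier "island".
Putting it together: [[valley [canyon [citadel [island glass]]]] plough].

[[valley [canyon [citadel [island glass]]]] plough]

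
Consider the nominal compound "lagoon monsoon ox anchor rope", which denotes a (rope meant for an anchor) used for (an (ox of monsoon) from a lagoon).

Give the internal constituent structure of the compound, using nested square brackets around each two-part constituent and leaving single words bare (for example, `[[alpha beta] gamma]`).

[[lagoon [monsoon ox]] [anchor rope]]

Whole compound: head "rope" (specifically "anchor rope"), modifier "lagoon monsoon ox".
Inside "lagoon monsoon ox": head "ox" (specifically "monsoon ox"), modifier "lagoon".
Inside "monsoon ox": head "ox", modifier "monsoon".
Inside "anchor rope": head "rope", modifier "anchor".
Assembled: [[lagoon [monsoon ox]] [anchor rope]].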